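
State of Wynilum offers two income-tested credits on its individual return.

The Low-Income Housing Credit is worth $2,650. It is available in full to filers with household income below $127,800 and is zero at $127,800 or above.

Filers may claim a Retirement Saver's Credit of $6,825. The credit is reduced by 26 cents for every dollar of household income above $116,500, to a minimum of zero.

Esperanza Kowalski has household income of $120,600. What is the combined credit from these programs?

Low-Income Housing Credit: $120,600 is below the $127,800 cutoff, so the full $2,650 applies.
Retirement Saver's Credit: 26% of the $4,100 excess over $116,500 is $1,066; credit = $6,825 − $1,066 = $5,759.
Total: $2,650 + $5,759 = $8,409.

$8,409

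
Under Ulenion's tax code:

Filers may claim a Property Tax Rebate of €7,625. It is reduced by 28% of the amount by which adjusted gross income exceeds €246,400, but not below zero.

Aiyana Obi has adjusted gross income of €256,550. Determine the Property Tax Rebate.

€4,783

Property Tax Rebate: 28% of the €10,150 excess over €246,400 is €2,842; credit = €7,625 − €2,842 = €4,783.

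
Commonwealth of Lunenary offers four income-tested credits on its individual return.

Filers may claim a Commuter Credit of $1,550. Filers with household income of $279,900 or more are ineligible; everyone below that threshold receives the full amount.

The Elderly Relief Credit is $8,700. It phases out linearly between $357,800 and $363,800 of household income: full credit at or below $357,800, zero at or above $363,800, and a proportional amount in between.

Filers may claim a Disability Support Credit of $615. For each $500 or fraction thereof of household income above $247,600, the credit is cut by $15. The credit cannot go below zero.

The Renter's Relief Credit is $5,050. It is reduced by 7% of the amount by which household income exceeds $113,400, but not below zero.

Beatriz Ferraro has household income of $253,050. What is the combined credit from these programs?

$10,700

Commuter Credit: $253,050 is below the $279,900 cutoff, so the full $1,550 applies.
Elderly Relief Credit: $253,050 is at or below the $357,800 threshold, so the full $8,700 applies.
Disability Support Credit: income exceeds $247,600 by $5,450, which is 11 full-or-partial $500 increments; reduction = 11 × $15 = $165, leaving $450.
Renter's Relief Credit: 7% of the $139,650 excess over $113,400 is $9,775.50 ≥ base, so the credit is $0.
Total: $1,550 + $8,700 + $450 + $0 = $10,700.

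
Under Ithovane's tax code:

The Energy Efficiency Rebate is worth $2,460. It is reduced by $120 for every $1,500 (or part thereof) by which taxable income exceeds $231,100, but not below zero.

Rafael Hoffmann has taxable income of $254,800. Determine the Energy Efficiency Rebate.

$540

Energy Efficiency Rebate: income exceeds $231,100 by $23,700, which is 16 full-or-partial $1,500 increments; reduction = 16 × $120 = $1,920, leaving $540.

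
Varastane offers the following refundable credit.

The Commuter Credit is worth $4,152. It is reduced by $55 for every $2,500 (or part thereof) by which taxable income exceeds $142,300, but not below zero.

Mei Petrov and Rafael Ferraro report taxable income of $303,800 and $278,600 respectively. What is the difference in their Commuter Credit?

$550

Mei ($303,800): Commuter Credit: income exceeds $142,300 by $161,500, which is 65 full-or-partial $2,500 increments; reduction = 65 × $55 = $3,575, leaving $577.
Rafael ($278,600): Commuter Credit: income exceeds $142,300 by $136,300, which is 55 full-or-partial $2,500 increments; reduction = 55 × $55 = $3,025, leaving $1,127.
Difference: |$577 − $1,127| = $550.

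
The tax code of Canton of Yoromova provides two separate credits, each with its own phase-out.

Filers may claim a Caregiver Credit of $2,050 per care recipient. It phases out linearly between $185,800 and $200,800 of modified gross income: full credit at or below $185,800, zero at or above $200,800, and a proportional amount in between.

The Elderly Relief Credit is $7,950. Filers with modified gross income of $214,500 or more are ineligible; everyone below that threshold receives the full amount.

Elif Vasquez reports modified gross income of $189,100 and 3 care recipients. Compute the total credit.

Caregiver Credit: base = 3 × $2,050 = $6,150. $189,100 is $3,300 into a $15,000 phase-out range, leaving 11,700/15,000 of the credit: $6,150 × 11,700/15,000 = $4,797.
Elderly Relief Credit: $189,100 is below the $214,500 cutoff, so the full $7,950 applies.
Total: $4,797 + $7,950 = $12,747.

$12,747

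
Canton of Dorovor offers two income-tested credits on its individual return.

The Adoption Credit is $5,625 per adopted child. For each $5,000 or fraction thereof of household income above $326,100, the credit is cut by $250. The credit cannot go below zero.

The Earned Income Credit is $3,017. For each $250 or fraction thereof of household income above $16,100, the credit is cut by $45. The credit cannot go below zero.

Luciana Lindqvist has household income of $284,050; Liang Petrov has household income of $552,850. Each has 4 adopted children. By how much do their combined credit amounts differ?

$11,500

Luciana ($284,050): Adoption Credit: base = 4 × $5,625 = $22,500. $284,050 is at or below the $326,100 threshold, so the full $22,500 applies. Earned Income Credit: income exceeds $16,100 by $267,950 → 1072 increments × $45 = $48,240 ≥ base, so the credit is $0. total $22,500 + $0 = $22,500
Liang ($552,850): Adoption Credit: base = 4 × $5,625 = $22,500. income exceeds $326,100 by $226,750, which is 46 full-or-partial $5,000 increments; reduction = 46 × $250 = $11,500, leaving $11,000. Earned Income Credit: income exceeds $16,100 by $536,750 → 2147 increments × $45 = $96,615 ≥ base, so the credit is $0. total $11,000 + $0 = $11,000
Difference: |$22,500 − $11,000| = $11,500.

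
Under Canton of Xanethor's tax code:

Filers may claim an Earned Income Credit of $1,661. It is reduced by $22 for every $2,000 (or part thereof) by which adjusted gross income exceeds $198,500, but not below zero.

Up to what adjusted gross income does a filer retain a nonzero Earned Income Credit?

$348,500

After 75 increments the reduction is 75 × $22 = $1,650, leaving $11; one more increment wipes it out. Increment 75 ends at excess 75 × $2,000 = $150,000, so the highest qualifying income is $198,500 + $150,000 = $348,500.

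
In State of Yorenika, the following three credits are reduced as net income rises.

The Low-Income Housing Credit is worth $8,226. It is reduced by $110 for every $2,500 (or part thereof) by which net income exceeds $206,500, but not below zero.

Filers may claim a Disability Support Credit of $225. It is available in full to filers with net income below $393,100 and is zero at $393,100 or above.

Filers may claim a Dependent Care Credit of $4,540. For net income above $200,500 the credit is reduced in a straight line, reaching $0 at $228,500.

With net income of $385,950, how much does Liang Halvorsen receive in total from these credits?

Low-Income Housing Credit: income exceeds $206,500 by $179,450, which is 72 full-or-partial $2,500 increments; reduction = 72 × $110 = $7,920, leaving $306.
Disability Support Credit: $385,950 is below the $393,100 cutoff, so the full $225 applies.
Dependent Care Credit: $385,950 is at or above $228,500, so the credit is $0.
Total: $306 + $225 + $0 = $531.

$531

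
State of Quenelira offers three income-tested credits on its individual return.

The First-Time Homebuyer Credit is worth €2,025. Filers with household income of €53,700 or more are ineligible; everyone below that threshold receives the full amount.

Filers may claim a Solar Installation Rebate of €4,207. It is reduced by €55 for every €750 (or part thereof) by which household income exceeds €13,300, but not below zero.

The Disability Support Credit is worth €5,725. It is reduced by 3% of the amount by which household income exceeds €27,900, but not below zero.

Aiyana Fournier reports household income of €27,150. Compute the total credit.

€10,912

First-Time Homebuyer Credit: €27,150 is below the €53,700 cutoff, so the full €2,025 applies.
Solar Installation Rebate: income exceeds €13,300 by €13,850, which is 19 full-or-partial €750 increments; reduction = 19 × €55 = €1,045, leaving €3,162.
Disability Support Credit: €27,150 is at or below the €27,900 threshold, so the full €5,725 applies.
Total: €2,025 + €3,162 + €5,725 = €10,912.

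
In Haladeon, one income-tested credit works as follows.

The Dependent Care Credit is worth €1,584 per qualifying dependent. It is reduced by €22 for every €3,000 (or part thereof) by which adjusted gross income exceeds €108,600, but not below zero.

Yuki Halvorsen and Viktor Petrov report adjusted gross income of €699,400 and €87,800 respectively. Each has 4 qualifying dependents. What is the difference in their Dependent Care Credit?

€4,334

Yuki (€699,400): Dependent Care Credit: base = 4 × €1,584 = €6,336. income exceeds €108,600 by €590,800, which is 197 full-or-partial €3,000 increments; reduction = 197 × €22 = €4,334, leaving €2,002.
Viktor (€87,800): Dependent Care Credit: base = 4 × €1,584 = €6,336. €87,800 is at or below the €108,600 threshold, so the full €6,336 applies.
Difference: |€2,002 − €6,336| = €4,334.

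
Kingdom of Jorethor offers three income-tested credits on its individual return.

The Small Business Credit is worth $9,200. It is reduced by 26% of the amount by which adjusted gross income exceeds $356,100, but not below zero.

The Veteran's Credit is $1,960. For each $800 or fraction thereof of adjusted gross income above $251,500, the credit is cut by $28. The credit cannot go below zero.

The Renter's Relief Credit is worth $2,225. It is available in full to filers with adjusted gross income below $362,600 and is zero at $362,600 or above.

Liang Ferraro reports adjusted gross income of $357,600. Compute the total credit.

Small Business Credit: 26% of the $1,500 excess over $356,100 is $390; credit = $9,200 − $390 = $8,810.
Veteran's Credit: income exceeds $251,500 by $106,100 → 133 increments × $28 = $3,724 ≥ base, so the credit is $0.
Renter's Relief Credit: $357,600 is below the $362,600 cutoff, so the full $2,225 applies.
Total: $8,810 + $0 + $2,225 = $11,035.

$11,035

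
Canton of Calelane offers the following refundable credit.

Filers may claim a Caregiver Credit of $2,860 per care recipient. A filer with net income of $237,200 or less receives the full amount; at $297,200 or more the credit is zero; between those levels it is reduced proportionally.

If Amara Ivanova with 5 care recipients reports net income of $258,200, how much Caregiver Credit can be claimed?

$9,295

Caregiver Credit: base = 5 × $2,860 = $14,300. $258,200 is $21,000 into a $60,000 phase-out range, leaving 39,000/60,000 of the credit: $14,300 × 39,000/60,000 = $9,295.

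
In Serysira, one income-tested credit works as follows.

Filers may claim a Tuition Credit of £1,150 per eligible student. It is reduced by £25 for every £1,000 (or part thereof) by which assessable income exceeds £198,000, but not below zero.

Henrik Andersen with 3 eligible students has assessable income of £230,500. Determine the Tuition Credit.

£2,625

Tuition Credit: base = 3 × £1,150 = £3,450. income exceeds £198,000 by £32,500, which is 33 full-or-partial £1,000 increments; reduction = 33 × £25 = £825, leaving £2,625.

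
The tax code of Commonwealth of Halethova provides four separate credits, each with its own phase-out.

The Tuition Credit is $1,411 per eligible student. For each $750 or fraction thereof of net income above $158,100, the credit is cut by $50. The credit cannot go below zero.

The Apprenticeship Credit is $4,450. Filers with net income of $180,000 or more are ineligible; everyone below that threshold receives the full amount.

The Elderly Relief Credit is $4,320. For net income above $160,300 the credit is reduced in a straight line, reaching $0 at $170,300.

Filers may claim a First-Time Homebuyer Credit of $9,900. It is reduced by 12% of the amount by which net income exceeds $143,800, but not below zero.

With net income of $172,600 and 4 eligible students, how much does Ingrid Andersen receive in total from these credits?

Tuition Credit: base = 4 × $1,411 = $5,644. income exceeds $158,100 by $14,500, which is 20 full-or-partial $750 increments; reduction = 20 × $50 = $1,000, leaving $4,644.
Apprenticeship Credit: $172,600 is below the $180,000 cutoff, so the full $4,450 applies.
Elderly Relief Credit: $172,600 is at or above $170,300, so the credit is $0.
First-Time Homebuyer Credit: 12% of the $28,800 excess over $143,800 is $3,456; credit = $9,900 − $3,456 = $6,444.
Total: $4,644 + $4,450 + $0 + $6,444 = $15,538.

$15,538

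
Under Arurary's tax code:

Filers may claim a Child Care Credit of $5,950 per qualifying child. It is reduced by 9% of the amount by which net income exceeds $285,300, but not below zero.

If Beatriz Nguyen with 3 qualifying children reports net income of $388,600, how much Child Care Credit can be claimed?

$8,553

Child Care Credit: base = 3 × $5,950 = $17,850. 9% of the $103,300 excess over $285,300 is $9,297; credit = $17,850 − $9,297 = $8,553.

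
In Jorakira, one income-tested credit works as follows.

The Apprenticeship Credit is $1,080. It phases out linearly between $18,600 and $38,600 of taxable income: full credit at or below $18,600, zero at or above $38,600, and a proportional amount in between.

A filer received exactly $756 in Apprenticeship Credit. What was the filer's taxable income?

$24,600

$756 is 756/1,080 of the full $1,080, so 324/1,080 of the $20,000 range has been used: income = $18,600 + $20,000 × 324/1,080 = $24,600.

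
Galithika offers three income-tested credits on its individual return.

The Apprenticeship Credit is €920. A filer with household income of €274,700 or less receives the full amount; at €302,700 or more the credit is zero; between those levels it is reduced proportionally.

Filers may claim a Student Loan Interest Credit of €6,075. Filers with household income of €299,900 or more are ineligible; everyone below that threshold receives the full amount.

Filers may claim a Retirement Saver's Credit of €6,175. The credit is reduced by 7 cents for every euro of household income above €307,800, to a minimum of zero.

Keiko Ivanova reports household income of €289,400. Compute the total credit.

Apprenticeship Credit: €289,400 is €14,700 into a €28,000 phase-out range, leaving 13,300/28,000 of the credit: €920 × 13,300/28,000 = €437.
Student Loan Interest Credit: €289,400 is below the €299,900 cutoff, so the full €6,075 applies.
Retirement Saver's Credit: €289,400 is at or below the €307,800 threshold, so the full €6,175 applies.
Total: €437 + €6,075 + €6,175 = €12,687.

€12,687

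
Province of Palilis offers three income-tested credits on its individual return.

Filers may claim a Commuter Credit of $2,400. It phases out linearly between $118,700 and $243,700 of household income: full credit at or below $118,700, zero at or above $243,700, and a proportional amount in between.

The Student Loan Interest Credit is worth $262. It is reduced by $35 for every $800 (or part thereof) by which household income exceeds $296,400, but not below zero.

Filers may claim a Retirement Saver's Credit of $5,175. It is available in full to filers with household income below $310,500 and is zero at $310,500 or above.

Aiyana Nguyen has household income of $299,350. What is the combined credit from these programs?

$5,297

Commuter Credit: $299,350 is at or above $243,700, so the credit is $0.
Student Loan Interest Credit: income exceeds $296,400 by $2,950, which is 4 full-or-partial $800 increments; reduction = 4 × $35 = $140, leaving $122.
Retirement Saver's Credit: $299,350 is below the $310,500 cutoff, so the full $5,175 applies.
Total: $0 + $122 + $5,175 = $5,297.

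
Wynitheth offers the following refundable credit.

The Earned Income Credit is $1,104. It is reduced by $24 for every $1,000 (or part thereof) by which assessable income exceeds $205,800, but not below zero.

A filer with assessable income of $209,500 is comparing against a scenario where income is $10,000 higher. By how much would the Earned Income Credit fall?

At $209,500 — income exceeds $205,800 by $3,700, which is 4 full-or-partial $1,000 increments; reduction = 4 × $24 = $96, leaving $1,008.
At $219,500 — income exceeds $205,800 by $13,700, which is 14 full-or-partial $1,000 increments; reduction = 14 × $24 = $336, leaving $768.
Lost: $1,008 − $768 = $240.

$240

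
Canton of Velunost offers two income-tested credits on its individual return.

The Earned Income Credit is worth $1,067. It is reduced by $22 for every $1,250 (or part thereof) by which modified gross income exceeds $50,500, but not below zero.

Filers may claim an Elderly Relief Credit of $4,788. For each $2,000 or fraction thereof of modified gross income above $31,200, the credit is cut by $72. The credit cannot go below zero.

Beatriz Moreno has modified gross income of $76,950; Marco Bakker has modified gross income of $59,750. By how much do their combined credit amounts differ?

Beatriz ($76,950): Earned Income Credit: income exceeds $50,500 by $26,450, which is 22 full-or-partial $1,250 increments; reduction = 22 × $22 = $484, leaving $583. Elderly Relief Credit: income exceeds $31,200 by $45,750, which is 23 full-or-partial $2,000 increments; reduction = 23 × $72 = $1,656, leaving $3,132. total $583 + $3,132 = $3,715
Marco ($59,750): Earned Income Credit: income exceeds $50,500 by $9,250, which is 8 full-or-partial $1,250 increments; reduction = 8 × $22 = $176, leaving $891. Elderly Relief Credit: income exceeds $31,200 by $28,550, which is 15 full-or-partial $2,000 increments; reduction = 15 × $72 = $1,080, leaving $3,708. total $891 + $3,708 = $4,599
Difference: |$3,715 − $4,599| = $884.

$884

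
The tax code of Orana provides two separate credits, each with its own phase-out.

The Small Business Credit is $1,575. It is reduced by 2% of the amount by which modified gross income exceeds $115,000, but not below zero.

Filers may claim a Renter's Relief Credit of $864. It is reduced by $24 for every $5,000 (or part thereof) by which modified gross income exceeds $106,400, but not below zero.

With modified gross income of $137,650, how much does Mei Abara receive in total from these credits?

Small Business Credit: 2% of the $22,650 excess over $115,000 is $453; credit = $1,575 − $453 = $1,122.
Renter's Relief Credit: income exceeds $106,400 by $31,250, which is 7 full-or-partial $5,000 increments; reduction = 7 × $24 = $168, leaving $696.
Total: $1,122 + $696 = $1,818.

$1,818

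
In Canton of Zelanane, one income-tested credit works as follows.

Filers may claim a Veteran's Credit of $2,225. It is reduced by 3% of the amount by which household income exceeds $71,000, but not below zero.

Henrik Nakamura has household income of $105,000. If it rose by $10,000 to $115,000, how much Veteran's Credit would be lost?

$300

At $105,000 — 3% of the $34,000 excess over $71,000 is $1,020; credit = $2,225 − $1,020 = $1,205.
At $115,000 — 3% of the $44,000 excess over $71,000 is $1,320; credit = $2,225 − $1,320 = $905.
Lost: $1,205 − $905 = $300.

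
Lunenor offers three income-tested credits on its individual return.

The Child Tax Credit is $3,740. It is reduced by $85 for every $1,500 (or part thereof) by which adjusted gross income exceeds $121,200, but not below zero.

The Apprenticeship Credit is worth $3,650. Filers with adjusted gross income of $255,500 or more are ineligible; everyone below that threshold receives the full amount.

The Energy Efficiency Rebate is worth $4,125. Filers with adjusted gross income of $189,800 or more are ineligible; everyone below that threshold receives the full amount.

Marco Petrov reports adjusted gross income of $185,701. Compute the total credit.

$7,775

Child Tax Credit: income exceeds $121,200 by $64,501 → 44 increments × $85 = $3,740 ≥ base, so the credit is $0.
Apprenticeship Credit: $185,701 is below the $255,500 cutoff, so the full $3,650 applies.
Energy Efficiency Rebate: $185,701 is below the $189,800 cutoff, so the full $4,125 applies.
Total: $0 + $3,650 + $4,125 = $7,775.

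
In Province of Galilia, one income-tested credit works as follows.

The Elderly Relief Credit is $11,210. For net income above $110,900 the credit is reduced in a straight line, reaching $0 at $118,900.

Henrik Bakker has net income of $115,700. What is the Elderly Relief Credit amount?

$4,484

Elderly Relief Credit: $115,700 is $4,800 into a $8,000 phase-out range, leaving 3,200/8,000 of the credit: $11,210 × 3,200/8,000 = $4,484.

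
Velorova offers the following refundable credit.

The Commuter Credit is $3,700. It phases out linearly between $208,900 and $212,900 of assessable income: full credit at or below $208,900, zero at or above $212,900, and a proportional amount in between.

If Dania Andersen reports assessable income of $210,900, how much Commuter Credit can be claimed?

$1,850

Commuter Credit: $210,900 is $2,000 into a $4,000 phase-out range, leaving 2,000/4,000 of the credit: $3,700 × 2,000/4,000 = $1,850.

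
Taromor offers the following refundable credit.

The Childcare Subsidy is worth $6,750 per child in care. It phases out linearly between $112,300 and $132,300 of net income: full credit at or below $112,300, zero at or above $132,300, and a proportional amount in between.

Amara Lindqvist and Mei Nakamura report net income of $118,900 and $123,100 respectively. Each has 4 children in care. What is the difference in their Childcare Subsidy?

Amara ($118,900): Childcare Subsidy: base = 4 × $6,750 = $27,000. $118,900 is $6,600 into a $20,000 phase-out range, leaving 13,400/20,000 of the credit: $27,000 × 13,400/20,000 = $18,090.
Mei ($123,100): Childcare Subsidy: base = 4 × $6,750 = $27,000. $123,100 is $10,800 into a $20,000 phase-out range, leaving 9,200/20,000 of the credit: $27,000 × 9,200/20,000 = $12,420.
Difference: |$18,090 − $12,420| = $5,670.

$5,670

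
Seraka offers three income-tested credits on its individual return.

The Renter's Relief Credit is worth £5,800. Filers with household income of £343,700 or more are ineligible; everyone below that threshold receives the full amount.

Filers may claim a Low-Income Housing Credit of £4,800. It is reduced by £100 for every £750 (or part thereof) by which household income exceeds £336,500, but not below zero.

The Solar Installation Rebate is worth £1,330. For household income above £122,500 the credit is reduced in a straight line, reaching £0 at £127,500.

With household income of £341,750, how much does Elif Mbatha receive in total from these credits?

£9,900

Renter's Relief Credit: £341,750 is below the £343,700 cutoff, so the full £5,800 applies.
Low-Income Housing Credit: income exceeds £336,500 by £5,250, which is 7 full-or-partial £750 increments; reduction = 7 × £100 = £700, leaving £4,100.
Solar Installation Rebate: £341,750 is at or above £127,500, so the credit is £0.
Total: £5,800 + £4,100 + £0 = £9,900.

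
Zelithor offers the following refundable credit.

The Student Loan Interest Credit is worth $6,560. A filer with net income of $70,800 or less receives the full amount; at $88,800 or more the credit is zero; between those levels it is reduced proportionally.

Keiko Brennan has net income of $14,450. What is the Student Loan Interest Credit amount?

$6,560

Student Loan Interest Credit: $14,450 is at or below the $70,800 threshold, so the full $6,560 applies.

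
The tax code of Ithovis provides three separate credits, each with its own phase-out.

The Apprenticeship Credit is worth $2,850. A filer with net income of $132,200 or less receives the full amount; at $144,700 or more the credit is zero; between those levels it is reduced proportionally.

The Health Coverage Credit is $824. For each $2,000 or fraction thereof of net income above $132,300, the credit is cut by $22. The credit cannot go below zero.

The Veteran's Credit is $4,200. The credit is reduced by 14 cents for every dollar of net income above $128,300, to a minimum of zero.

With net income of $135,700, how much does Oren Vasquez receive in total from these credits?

Apprenticeship Credit: $135,700 is $3,500 into a $12,500 phase-out range, leaving 9,000/12,500 of the credit: $2,850 × 9,000/12,500 = $2,052.
Health Coverage Credit: income exceeds $132,300 by $3,400, which is 2 full-or-partial $2,000 increments; reduction = 2 × $22 = $44, leaving $780.
Veteran's Credit: 14% of the $7,400 excess over $128,300 is $1,036; credit = $4,200 − $1,036 = $3,164.
Total: $2,052 + $780 + $3,164 = $5,996.

$5,996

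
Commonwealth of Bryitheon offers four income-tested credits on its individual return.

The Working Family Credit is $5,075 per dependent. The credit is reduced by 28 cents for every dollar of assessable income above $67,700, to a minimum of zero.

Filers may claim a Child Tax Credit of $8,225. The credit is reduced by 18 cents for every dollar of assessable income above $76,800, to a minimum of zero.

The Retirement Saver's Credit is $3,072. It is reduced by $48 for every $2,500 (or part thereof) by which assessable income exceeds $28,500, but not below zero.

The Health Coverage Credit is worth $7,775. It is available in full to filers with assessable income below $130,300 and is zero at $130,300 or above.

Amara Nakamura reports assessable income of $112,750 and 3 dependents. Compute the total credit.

Working Family Credit: base = 3 × $5,075 = $15,225. 28% of the $45,050 excess over $67,700 is $12,614; credit = $15,225 − $12,614 = $2,611.
Child Tax Credit: 18% of the $35,950 excess over $76,800 is $6,471; credit = $8,225 − $6,471 = $1,754.
Retirement Saver's Credit: income exceeds $28,500 by $84,250, which is 34 full-or-partial $2,500 increments; reduction = 34 × $48 = $1,632, leaving $1,440.
Health Coverage Credit: $112,750 is below the $130,300 cutoff, so the full $7,775 applies.
Total: $2,611 + $1,754 + $1,440 + $7,775 = $13,580.

$13,580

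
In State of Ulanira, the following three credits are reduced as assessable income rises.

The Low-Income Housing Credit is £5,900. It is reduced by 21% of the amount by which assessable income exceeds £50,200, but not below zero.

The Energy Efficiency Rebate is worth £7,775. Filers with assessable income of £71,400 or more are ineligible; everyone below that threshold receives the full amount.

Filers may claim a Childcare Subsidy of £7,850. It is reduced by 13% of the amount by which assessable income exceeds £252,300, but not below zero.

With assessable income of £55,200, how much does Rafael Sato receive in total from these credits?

Low-Income Housing Credit: 21% of the £5,000 excess over £50,200 is £1,050; credit = £5,900 − £1,050 = £4,850.
Energy Efficiency Rebate: £55,200 is below the £71,400 cutoff, so the full £7,775 applies.
Childcare Subsidy: £55,200 is at or below the £252,300 threshold, so the full £7,850 applies.
Total: £4,850 + £7,775 + £7,850 = £20,475.

£20,475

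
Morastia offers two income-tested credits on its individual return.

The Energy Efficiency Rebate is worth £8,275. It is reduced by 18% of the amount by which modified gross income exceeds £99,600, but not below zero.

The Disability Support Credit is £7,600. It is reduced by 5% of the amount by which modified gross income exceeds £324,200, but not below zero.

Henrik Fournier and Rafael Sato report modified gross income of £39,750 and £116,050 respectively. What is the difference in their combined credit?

£2,961

Henrik (£39,750): Energy Efficiency Rebate: £39,750 is at or below the £99,600 threshold, so the full £8,275 applies. Disability Support Credit: £39,750 is at or below the £324,200 threshold, so the full £7,600 applies. total £8,275 + £7,600 = £15,875
Rafael (£116,050): Energy Efficiency Rebate: 18% of the £16,450 excess over £99,600 is £2,961; credit = £8,275 − £2,961 = £5,314. Disability Support Credit: £116,050 is at or below the £324,200 threshold, so the full £7,600 applies. total £5,314 + £7,600 = £12,914
Difference: |£15,875 − £12,914| = £2,961.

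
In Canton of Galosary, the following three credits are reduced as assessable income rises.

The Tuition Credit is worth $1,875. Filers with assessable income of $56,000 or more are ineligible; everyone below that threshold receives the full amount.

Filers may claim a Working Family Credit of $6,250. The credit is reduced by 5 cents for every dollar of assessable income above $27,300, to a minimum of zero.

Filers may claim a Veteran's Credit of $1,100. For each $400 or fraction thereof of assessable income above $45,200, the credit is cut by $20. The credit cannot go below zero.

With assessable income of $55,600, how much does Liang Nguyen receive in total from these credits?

Tuition Credit: $55,600 is below the $56,000 cutoff, so the full $1,875 applies.
Working Family Credit: 5% of the $28,300 excess over $27,300 is $1,415; credit = $6,250 − $1,415 = $4,835.
Veteran's Credit: income exceeds $45,200 by $10,400, which is 26 full-or-partial $400 increments; reduction = 26 × $20 = $520, leaving $580.
Total: $1,875 + $4,835 + $580 = $7,290.

$7,290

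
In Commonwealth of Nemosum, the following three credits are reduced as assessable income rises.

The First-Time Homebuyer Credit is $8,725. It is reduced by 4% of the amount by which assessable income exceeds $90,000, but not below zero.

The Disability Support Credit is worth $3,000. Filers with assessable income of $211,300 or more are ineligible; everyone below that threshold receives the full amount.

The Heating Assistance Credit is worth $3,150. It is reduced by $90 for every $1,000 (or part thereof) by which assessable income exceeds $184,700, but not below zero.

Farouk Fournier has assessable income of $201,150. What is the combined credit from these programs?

$8,899

First-Time Homebuyer Credit: 4% of the $111,150 excess over $90,000 is $4,446; credit = $8,725 − $4,446 = $4,279.
Disability Support Credit: $201,150 is below the $211,300 cutoff, so the full $3,000 applies.
Heating Assistance Credit: income exceeds $184,700 by $16,450, which is 17 full-or-partial $1,000 increments; reduction = 17 × $90 = $1,530, leaving $1,620.
Total: $4,279 + $3,000 + $1,620 = $8,899.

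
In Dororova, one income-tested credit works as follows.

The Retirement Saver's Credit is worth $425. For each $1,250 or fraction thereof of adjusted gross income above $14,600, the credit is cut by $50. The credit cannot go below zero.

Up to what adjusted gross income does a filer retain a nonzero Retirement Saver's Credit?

After 8 increments the reduction is 8 × $50 = $400, leaving $25; one more increment wipes it out. Increment 8 ends at excess 8 × $1,250 = $10,000, so the highest qualifying income is $14,600 + $10,000 = $24,600.

$24,600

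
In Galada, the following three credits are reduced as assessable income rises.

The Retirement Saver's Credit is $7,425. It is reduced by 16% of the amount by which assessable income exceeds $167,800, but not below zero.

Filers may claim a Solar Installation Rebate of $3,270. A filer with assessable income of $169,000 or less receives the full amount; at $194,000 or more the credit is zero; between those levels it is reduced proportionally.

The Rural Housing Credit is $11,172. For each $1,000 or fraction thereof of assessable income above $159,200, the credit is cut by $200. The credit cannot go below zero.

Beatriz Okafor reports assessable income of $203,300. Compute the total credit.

Retirement Saver's Credit: 16% of the $35,500 excess over $167,800 is $5,680; credit = $7,425 − $5,680 = $1,745.
Solar Installation Rebate: $203,300 is at or above $194,000, so the credit is $0.
Rural Housing Credit: income exceeds $159,200 by $44,100, which is 45 full-or-partial $1,000 increments; reduction = 45 × $200 = $9,000, leaving $2,172.
Total: $1,745 + $0 + $2,172 = $3,917.

$3,917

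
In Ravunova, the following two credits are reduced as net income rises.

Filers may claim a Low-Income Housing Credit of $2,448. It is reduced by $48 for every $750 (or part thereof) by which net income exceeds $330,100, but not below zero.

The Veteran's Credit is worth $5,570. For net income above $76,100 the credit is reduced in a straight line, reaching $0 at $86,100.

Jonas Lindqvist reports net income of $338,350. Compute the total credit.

$1,920

Low-Income Housing Credit: income exceeds $330,100 by $8,250, which is 11 full-or-partial $750 increments; reduction = 11 × $48 = $528, leaving $1,920.
Veteran's Credit: $338,350 is at or above $86,100, so the credit is $0.
Total: $1,920 + $0 = $1,920.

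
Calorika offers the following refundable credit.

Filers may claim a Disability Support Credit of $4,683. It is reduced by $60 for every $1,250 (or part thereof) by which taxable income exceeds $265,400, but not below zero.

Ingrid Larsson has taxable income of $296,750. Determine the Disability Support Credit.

$3,123

Disability Support Credit: income exceeds $265,400 by $31,350, which is 26 full-or-partial $1,250 increments; reduction = 26 × $60 = $1,560, leaving $3,123.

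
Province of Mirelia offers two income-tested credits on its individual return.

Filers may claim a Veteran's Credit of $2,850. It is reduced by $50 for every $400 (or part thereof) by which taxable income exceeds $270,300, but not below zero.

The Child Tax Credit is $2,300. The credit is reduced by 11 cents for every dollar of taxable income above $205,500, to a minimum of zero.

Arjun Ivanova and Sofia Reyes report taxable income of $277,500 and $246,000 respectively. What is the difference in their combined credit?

Arjun ($277,500): Veteran's Credit: income exceeds $270,300 by $7,200, which is 18 full-or-partial $400 increments; reduction = 18 × $50 = $900, leaving $1,950. Child Tax Credit: 11% of the $72,000 excess over $205,500 is $7,920 ≥ base, so the credit is $0. total $1,950 + $0 = $1,950
Sofia ($246,000): Veteran's Credit: $246,000 is at or below the $270,300 threshold, so the full $2,850 applies. Child Tax Credit: 11% of the $40,500 excess over $205,500 is $4,455 ≥ base, so the credit is $0. total $2,850 + $0 = $2,850
Difference: |$1,950 − $2,850| = $900.

$900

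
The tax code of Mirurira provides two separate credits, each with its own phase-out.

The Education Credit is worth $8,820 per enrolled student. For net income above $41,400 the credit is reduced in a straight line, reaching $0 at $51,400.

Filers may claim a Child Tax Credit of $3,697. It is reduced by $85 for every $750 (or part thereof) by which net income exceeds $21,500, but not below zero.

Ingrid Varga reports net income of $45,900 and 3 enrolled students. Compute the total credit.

$15,445

Education Credit: base = 3 × $8,820 = $26,460. $45,900 is $4,500 into a $10,000 phase-out range, leaving 5,500/10,000 of the credit: $26,460 × 5,500/10,000 = $14,553.
Child Tax Credit: income exceeds $21,500 by $24,400, which is 33 full-or-partial $750 increments; reduction = 33 × $85 = $2,805, leaving $892.
Total: $14,553 + $892 = $15,445.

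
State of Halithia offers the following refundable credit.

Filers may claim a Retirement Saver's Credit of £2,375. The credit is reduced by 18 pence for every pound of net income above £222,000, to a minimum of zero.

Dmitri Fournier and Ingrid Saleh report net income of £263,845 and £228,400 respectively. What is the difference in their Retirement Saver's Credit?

£1,223

Dmitri (£263,845): Retirement Saver's Credit: 18% of the £41,845 excess over £222,000 is £7,532.10 ≥ base, so the credit is £0.
Ingrid (£228,400): Retirement Saver's Credit: 18% of the £6,400 excess over £222,000 is £1,152; credit = £2,375 − £1,152 = £1,223.
Difference: |£0 − £1,223| = £1,223.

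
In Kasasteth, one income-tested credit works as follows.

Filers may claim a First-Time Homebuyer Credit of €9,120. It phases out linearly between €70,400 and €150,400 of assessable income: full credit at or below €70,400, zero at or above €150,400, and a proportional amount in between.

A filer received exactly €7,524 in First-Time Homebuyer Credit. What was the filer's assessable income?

€7,524 is 7,524/9,120 of the full €9,120, so 1,596/9,120 of the €80,000 range has been used: income = €70,400 + €80,000 × 1,596/9,120 = €84,400.

€84,400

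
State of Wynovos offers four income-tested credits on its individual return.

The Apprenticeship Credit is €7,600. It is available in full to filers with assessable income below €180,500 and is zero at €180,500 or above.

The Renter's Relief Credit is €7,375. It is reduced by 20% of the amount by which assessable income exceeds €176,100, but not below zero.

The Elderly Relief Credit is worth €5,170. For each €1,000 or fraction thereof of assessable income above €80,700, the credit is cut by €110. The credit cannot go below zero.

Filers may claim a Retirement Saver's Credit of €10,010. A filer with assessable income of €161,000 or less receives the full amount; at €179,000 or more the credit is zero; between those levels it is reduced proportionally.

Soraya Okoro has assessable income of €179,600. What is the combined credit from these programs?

Apprenticeship Credit: €179,600 is below the €180,500 cutoff, so the full €7,600 applies.
Renter's Relief Credit: 20% of the €3,500 excess over €176,100 is €700; credit = €7,375 − €700 = €6,675.
Elderly Relief Credit: income exceeds €80,700 by €98,900 → 99 increments × €110 = €10,890 ≥ base, so the credit is €0.
Retirement Saver's Credit: €179,600 is at or above €179,000, so the credit is €0.
Total: €7,600 + €6,675 + €0 + €0 = €14,275.

€14,275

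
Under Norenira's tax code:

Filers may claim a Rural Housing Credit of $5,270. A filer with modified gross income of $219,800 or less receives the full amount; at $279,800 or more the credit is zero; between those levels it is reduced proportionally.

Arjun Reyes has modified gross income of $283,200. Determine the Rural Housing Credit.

Rural Housing Credit: $283,200 is at or above $279,800, so the credit is $0.

$0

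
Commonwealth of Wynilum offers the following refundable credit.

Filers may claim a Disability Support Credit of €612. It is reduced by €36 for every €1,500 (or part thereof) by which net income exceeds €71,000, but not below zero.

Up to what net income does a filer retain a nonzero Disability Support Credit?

€95,000

After 16 increments the reduction is 16 × €36 = €576, leaving €36; one more increment wipes it out. Increment 16 ends at excess 16 × €1,500 = €24,000, so the highest qualifying income is €71,000 + €24,000 = €95,000.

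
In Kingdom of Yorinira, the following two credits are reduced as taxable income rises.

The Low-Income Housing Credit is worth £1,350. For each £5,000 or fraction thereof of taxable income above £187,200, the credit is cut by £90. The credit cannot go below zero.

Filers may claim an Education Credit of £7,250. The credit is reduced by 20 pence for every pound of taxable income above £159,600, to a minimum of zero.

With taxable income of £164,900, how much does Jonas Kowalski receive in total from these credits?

Low-Income Housing Credit: £164,900 is at or below the £187,200 threshold, so the full £1,350 applies.
Education Credit: 20% of the £5,300 excess over £159,600 is £1,060; credit = £7,250 − £1,060 = £6,190.
Total: £1,350 + £6,190 = £7,540.

£7,540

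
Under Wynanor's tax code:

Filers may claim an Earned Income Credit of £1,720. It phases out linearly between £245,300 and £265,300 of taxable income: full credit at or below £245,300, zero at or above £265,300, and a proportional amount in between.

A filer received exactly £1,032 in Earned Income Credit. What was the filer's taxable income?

£1,032 is 1,032/1,720 of the full £1,720, so 688/1,720 of the £20,000 range has been used: income = £245,300 + £20,000 × 688/1,720 = £253,300.

£253,300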